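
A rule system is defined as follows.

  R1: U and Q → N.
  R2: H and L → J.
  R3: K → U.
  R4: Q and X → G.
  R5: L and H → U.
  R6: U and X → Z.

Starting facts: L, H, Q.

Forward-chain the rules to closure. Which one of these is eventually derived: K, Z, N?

N

L and H hold, so U follows (R5).
From U and Q, R1 gives N.
Z would need U and X (R6), but X is never established. No rule produces K, and it is not given.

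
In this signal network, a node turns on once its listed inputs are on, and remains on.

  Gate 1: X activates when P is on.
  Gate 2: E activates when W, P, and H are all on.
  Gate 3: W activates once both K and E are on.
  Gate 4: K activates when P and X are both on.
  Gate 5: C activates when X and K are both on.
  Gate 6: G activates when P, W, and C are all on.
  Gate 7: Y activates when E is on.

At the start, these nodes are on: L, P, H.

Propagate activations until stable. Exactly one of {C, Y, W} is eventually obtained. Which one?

P is on, so X activates (Gate 1).
Gate 4: P and X on → K on.
X and K are on, so C activates (Gate 5).
Y would need E (Gate 7), but E never turns on. W would need K and E (Gate 3), but E never turns on.

C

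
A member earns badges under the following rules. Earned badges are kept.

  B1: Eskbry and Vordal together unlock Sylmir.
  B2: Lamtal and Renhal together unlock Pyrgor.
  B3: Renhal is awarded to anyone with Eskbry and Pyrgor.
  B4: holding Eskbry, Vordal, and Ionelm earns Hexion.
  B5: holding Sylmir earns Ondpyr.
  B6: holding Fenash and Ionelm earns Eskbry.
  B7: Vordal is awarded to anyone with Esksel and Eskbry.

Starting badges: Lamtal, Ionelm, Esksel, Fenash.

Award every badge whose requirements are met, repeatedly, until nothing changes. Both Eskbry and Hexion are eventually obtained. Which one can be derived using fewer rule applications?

Eskbry

Eskbry: With Fenash and Ionelm, Eskbry is earned (B6). [1 rule application]
Hexion: With Fenash and Ionelm, Eskbry is earned (B6). With Esksel and Eskbry, Vordal is earned (B7). With Eskbry, Vordal, and Ionelm, Hexion is earned (B4). [3 rule applications]
Eskbry needs fewer.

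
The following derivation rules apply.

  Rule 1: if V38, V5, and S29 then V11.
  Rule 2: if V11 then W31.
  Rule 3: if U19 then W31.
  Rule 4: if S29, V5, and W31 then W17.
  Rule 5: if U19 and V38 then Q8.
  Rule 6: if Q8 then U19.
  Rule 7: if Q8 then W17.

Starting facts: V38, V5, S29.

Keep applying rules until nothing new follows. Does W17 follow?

V38, V5, and S29 hold, so V11 follows (Rule 1).
From V11, Rule 2 gives W31.
S29, V5, and W31 hold, so W17 follows (Rule 4).

Yes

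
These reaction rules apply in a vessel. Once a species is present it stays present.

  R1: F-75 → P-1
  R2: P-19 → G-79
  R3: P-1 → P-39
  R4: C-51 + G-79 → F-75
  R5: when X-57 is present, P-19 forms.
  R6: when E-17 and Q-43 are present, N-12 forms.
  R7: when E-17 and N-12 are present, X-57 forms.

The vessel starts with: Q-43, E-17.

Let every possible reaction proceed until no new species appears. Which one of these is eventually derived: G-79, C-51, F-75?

G-79

E-17 and Q-43 present → N-12 forms (R6).
E-17 and N-12 present → X-57 forms (R7).
X-57 present → P-19 forms (R5).
P-19 present → G-79 forms (R2).
F-75 would need C-51 and G-79 (R4), but C-51 never forms. No rule produces C-51, and it is not given.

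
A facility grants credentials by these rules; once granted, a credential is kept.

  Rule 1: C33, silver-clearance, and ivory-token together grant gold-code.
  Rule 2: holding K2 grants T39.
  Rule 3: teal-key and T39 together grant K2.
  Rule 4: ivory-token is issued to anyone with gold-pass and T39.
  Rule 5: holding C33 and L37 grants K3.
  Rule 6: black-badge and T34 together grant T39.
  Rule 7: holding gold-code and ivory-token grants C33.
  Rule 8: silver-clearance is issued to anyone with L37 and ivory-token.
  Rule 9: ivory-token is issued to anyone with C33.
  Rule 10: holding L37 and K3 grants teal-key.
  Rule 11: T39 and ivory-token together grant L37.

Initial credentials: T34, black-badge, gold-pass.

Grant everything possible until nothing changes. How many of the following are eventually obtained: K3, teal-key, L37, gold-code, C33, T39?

2

Holding black-badge and T34 grants T39 (Rule 6).
Holding gold-pass and T39 grants ivory-token (Rule 4).
Holding T39 and ivory-token grants L37 (Rule 11).
K3 would need C33 and L37 (Rule 5), but C33 is never granted.
teal-key would need L37 and K3 (Rule 10), but K3 is never granted.
L37: reached.
gold-code would need C33, silver-clearance, and ivory-token (Rule 1), but C33 is never granted.
C33 would need gold-code and ivory-token (Rule 7), but gold-code is never granted.
T39: reached.
Reached: L37 and T39 — 2 of the 6.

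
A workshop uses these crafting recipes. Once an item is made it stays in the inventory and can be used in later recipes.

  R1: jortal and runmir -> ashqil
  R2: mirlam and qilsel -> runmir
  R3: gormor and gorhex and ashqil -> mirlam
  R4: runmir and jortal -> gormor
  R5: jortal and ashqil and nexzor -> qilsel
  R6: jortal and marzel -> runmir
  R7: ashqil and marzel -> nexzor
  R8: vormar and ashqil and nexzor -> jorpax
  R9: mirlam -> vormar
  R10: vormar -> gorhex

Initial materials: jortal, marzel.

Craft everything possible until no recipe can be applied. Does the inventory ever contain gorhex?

gorhex would need vormar (R10), but vormar is never obtained.

No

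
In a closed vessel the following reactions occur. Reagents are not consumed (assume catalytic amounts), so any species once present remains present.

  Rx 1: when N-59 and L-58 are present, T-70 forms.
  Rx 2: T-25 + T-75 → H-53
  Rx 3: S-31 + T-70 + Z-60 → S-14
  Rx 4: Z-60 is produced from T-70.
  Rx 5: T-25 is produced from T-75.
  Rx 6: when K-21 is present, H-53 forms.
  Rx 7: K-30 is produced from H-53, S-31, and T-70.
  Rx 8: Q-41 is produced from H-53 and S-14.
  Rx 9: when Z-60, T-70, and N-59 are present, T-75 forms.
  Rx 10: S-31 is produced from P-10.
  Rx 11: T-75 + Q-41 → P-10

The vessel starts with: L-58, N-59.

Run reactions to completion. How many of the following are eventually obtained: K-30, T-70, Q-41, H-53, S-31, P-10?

N-59 and L-58 present → T-70 forms (Rx 1).
T-70 present → Z-60 forms (Rx 4).
Z-60, T-70, and N-59 present → T-75 forms (Rx 9).
T-75 present → T-25 forms (Rx 5).
T-25 and T-75 present → H-53 forms (Rx 2).
K-30 would need H-53, S-31, and T-70 (Rx 7), but S-31 never forms.
T-70: reached.
Q-41 would need H-53 and S-14 (Rx 8), but S-14 never forms.
H-53: reached.
S-31 would need P-10 (Rx 10), but P-10 never forms.
P-10 would need T-75 and Q-41 (Rx 11), but Q-41 never forms.
Reached: T-70 and H-53 — 2 of the 6.

2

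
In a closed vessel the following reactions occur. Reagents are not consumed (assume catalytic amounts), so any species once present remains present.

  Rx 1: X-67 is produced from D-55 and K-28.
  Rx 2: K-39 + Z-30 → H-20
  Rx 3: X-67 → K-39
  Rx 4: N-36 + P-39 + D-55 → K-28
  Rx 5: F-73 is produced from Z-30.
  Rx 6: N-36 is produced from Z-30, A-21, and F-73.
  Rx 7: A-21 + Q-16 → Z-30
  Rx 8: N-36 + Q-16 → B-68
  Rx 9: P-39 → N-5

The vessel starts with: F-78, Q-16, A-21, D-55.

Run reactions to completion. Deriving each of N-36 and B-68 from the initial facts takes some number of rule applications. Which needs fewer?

N-36

N-36: A-21 and Q-16 present → Z-30 forms (Rx 7). Z-30 present → F-73 forms (Rx 5). Z-30, A-21, and F-73 present → N-36 forms (Rx 6). [3 rule applications]
B-68: A-21 and Q-16 present → Z-30 forms (Rx 7). Z-30 present → F-73 forms (Rx 5). Z-30, A-21, and F-73 present → N-36 forms (Rx 6). N-36 and Q-16 present → B-68 forms (Rx 8). [4 rule applications]
N-36 needs fewer.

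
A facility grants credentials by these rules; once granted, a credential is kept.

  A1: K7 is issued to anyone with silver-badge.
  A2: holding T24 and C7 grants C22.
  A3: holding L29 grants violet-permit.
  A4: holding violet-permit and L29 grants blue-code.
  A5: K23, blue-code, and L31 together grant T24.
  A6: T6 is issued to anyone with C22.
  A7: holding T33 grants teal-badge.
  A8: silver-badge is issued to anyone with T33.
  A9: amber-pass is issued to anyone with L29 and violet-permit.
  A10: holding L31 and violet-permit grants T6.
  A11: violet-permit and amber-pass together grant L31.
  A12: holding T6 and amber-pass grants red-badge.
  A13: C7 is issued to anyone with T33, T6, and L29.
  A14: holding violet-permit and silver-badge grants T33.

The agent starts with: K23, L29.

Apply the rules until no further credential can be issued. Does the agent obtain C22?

No

C22 would need T24 and C7 (A2), but C7 is never granted.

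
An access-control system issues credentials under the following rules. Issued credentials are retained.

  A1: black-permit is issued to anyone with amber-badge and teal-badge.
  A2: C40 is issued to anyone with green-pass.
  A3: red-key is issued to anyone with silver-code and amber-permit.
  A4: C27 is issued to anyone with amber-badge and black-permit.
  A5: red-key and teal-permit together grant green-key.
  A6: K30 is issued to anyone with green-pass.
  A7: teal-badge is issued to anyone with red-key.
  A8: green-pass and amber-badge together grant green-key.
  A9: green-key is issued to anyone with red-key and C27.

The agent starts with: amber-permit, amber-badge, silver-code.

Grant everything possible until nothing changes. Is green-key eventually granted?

Yes

Holding silver-code and amber-permit grants red-key (A3).
Holding red-key grants teal-badge (A7).
Holding amber-badge and teal-badge grants black-permit (A1).
Holding amber-badge and black-permit grants C27 (A4).
Holding red-key and C27 grants green-key (A9).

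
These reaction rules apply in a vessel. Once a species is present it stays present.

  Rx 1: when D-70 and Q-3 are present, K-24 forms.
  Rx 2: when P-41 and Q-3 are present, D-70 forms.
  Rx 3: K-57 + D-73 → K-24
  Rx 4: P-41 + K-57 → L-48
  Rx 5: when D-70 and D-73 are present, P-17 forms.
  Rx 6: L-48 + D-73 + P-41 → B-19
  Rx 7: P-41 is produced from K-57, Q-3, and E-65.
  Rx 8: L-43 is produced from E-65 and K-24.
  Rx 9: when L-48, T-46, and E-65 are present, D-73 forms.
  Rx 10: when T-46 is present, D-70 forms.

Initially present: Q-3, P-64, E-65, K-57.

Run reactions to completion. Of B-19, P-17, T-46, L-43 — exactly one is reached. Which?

L-43

K-57, Q-3, and E-65 present → P-41 forms (Rx 7).
P-41 and Q-3 present → D-70 forms (Rx 2).
D-70 and Q-3 present → K-24 forms (Rx 1).
E-65 and K-24 present → L-43 forms (Rx 8).
P-17 would need D-70 and D-73 (Rx 5), but D-73 never forms. No rule produces T-46, and it is not given. B-19 would need L-48, D-73, and P-41 (Rx 6), but D-73 never forms.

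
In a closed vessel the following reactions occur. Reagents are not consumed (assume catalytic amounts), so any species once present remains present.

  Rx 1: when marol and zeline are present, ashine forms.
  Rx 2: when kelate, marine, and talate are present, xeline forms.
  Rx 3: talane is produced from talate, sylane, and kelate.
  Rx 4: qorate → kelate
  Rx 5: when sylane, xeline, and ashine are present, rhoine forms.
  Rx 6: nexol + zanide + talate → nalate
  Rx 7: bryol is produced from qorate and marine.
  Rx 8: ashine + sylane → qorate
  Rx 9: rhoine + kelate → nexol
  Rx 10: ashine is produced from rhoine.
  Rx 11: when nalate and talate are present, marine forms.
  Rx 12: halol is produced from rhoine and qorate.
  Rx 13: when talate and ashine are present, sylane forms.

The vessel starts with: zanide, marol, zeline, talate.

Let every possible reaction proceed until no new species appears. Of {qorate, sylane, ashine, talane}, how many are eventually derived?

marol and zeline present → ashine forms (Rx 1).
talate and ashine present → sylane forms (Rx 13).
ashine and sylane present → qorate forms (Rx 8).
qorate present → kelate forms (Rx 4).
talate, sylane, and kelate present → talane forms (Rx 3).
qorate: reached.
sylane: reached.
ashine: reached.
talane: reached.
All 4 are reached.

4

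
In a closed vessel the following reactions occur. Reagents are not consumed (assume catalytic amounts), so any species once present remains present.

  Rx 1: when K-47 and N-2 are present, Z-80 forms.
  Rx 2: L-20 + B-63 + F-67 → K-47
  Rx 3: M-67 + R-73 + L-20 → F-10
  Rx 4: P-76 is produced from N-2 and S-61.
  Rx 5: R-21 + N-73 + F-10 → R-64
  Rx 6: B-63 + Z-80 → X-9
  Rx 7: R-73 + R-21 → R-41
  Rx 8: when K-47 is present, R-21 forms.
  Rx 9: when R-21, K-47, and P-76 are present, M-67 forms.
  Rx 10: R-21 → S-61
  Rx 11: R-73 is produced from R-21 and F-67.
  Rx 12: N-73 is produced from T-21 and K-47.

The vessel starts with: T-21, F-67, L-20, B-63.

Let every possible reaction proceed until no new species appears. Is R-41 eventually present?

L-20, B-63, and F-67 present → K-47 forms (Rx 2).
K-47 present → R-21 forms (Rx 8).
R-21 and F-67 present → R-73 forms (Rx 11).
R-73 and R-21 present → R-41 forms (Rx 7).

Yes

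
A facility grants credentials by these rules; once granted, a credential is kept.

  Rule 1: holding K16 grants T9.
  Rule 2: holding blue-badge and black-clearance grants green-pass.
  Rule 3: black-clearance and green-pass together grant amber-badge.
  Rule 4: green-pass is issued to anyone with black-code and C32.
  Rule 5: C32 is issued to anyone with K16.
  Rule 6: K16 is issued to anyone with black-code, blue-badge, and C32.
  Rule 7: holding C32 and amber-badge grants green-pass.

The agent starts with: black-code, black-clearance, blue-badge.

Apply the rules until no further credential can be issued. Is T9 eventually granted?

T9 would need K16 (Rule 1), but K16 is never granted.

No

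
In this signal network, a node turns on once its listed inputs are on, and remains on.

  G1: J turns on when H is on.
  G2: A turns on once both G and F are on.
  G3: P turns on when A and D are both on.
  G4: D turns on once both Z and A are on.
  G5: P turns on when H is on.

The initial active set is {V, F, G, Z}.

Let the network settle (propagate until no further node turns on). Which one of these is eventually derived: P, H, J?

G2: G and F on → A on.
Z and A are on, so D turns on (G4).
A and D are on, so P turns on (G3).
J would need H (G1), but H never turns on. No rule produces H, and it is not given.

P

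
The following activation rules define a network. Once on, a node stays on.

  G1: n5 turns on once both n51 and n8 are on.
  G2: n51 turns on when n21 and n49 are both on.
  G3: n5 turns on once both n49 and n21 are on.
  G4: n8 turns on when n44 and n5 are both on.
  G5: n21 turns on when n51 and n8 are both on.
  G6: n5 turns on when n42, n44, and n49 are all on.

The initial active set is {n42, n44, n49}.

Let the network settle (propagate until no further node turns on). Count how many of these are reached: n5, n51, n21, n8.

n42, n44, and n49 are on, so n5 turns on (G6).
n44 and n5 are on, so n8 turns on (G4).
n5: reached.
n51 would need n21 and n49 (G2), but n21 never turns on.
n21 would need n51 and n8 (G5), but n51 never turns on.
n8: reached.
Reached: n5 and n8 — 2 of the 4.

2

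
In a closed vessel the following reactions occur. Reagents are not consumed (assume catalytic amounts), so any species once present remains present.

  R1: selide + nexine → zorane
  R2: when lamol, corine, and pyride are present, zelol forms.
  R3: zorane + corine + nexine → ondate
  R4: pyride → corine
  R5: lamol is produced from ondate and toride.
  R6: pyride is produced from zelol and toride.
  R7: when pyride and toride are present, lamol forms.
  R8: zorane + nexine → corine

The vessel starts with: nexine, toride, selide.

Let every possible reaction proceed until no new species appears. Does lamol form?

selide and nexine present → zorane forms (R1).
zorane and nexine present → corine forms (R8).
zorane, corine, and nexine present → ondate forms (R3).
ondate and toride present → lamol forms (R5).

Yes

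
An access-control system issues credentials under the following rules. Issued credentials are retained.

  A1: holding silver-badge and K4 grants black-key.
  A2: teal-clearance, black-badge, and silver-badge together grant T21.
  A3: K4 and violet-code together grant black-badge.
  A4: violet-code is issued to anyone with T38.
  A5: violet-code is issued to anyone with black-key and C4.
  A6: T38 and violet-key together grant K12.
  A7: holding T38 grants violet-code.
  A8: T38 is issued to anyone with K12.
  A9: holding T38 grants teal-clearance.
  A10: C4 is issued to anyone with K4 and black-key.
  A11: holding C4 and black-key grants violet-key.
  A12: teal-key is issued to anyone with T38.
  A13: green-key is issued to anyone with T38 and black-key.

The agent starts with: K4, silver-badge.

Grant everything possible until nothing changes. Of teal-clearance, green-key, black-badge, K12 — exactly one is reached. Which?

Holding silver-badge and K4 grants black-key (A1).
Holding K4 and black-key grants C4 (A10).
Holding black-key and C4 grants violet-code (A5).
Holding K4 and violet-code grants black-badge (A3).
green-key would need T38 and black-key (A13), but T38 is never granted. K12 would need T38 and violet-key (A6), but T38 is never granted. teal-clearance would need T38 (A9), but T38 is never granted.

black-badge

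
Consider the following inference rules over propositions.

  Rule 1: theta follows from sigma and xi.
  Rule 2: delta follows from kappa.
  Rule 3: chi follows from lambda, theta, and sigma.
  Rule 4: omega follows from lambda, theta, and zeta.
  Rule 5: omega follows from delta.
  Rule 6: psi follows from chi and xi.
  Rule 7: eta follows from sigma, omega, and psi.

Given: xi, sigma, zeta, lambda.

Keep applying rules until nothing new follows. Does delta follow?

delta would need kappa (Rule 2), but kappa is never established.

No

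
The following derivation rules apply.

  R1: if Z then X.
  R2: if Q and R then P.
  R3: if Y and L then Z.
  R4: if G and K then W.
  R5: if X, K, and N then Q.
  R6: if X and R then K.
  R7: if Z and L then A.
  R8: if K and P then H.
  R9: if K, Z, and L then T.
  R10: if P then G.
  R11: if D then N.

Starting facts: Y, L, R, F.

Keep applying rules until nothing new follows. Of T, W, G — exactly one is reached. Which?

From Y and L, R3 gives Z.
From Z, R1 gives X.
X and R hold, so K follows (R6).
From K, Z, and L, R9 gives T.
G would need P (R10), but P is never established. W would need G and K (R4), but G is never established.

T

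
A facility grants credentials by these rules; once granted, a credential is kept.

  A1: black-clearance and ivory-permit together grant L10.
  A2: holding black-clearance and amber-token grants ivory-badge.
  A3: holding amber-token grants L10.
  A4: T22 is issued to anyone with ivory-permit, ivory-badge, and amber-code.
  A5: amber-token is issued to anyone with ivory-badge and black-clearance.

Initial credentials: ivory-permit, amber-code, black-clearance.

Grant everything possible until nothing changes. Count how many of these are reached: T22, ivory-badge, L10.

1

Holding black-clearance and ivory-permit grants L10 (A1).
T22 would need ivory-permit, ivory-badge, and amber-code (A4), but ivory-badge is never granted.
ivory-badge would need black-clearance and amber-token (A2), but amber-token is never granted.
L10: reached.
Reached: L10 — 1 of the 3.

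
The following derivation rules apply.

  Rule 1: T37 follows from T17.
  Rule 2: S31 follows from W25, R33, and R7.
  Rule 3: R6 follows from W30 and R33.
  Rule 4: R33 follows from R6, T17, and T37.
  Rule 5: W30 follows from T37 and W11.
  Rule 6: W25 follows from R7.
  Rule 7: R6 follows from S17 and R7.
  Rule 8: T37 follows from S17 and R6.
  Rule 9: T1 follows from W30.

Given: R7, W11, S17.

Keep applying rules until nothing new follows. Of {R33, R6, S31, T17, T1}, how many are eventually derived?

S17 and R7 hold, so R6 follows (Rule 7).
From S17 and R6, Rule 8 gives T37.
From T37 and W11, Rule 5 gives W30.
From W30, Rule 9 gives T1.
R33 would need R6, T17, and T37 (Rule 4), but T17 is never established.
R6: reached.
S31 would need W25, R33, and R7 (Rule 2), but R33 is never established.
No rule produces T17, and it is not given.
T1: reached.
Reached: R6 and T1 — 2 of the 5.

2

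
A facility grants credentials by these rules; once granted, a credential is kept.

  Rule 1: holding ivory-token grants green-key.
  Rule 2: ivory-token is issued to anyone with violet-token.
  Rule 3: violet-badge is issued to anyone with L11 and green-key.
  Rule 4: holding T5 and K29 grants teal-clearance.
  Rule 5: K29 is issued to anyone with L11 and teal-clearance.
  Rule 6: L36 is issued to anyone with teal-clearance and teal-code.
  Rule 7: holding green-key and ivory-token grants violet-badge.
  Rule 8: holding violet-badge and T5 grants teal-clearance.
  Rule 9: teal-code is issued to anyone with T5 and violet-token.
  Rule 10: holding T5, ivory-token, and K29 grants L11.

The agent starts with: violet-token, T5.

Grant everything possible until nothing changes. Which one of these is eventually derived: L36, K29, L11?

Holding violet-token grants ivory-token (Rule 2).
Holding T5 and violet-token grants teal-code (Rule 9).
Holding ivory-token grants green-key (Rule 1).
Holding green-key and ivory-token grants violet-badge (Rule 7).
Holding violet-badge and T5 grants teal-clearance (Rule 8).
Holding teal-clearance and teal-code grants L36 (Rule 6).
K29 would need L11 and teal-clearance (Rule 5), but L11 is never granted. L11 would need T5, ivory-token, and K29 (Rule 10), but K29 is never granted.

L36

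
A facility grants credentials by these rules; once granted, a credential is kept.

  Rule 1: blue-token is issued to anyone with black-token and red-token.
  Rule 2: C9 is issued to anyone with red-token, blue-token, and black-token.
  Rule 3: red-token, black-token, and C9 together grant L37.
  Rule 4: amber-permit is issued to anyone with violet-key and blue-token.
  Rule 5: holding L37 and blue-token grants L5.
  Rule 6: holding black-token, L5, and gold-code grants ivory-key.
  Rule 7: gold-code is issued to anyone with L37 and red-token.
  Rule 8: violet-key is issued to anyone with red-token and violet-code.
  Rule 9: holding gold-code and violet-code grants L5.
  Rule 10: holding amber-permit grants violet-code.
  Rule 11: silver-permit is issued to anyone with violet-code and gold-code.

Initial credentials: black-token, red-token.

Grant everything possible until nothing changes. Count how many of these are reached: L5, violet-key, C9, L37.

Holding black-token and red-token grants blue-token (Rule 1).
Holding red-token, blue-token, and black-token grants C9 (Rule 2).
Holding red-token, black-token, and C9 grants L37 (Rule 3).
Holding L37 and blue-token grants L5 (Rule 5).
L5: reached.
violet-key would need red-token and violet-code (Rule 8), but violet-code is never granted.
C9: reached.
L37: reached.
Reached: L5, C9, and L37 — 3 of the 4.

3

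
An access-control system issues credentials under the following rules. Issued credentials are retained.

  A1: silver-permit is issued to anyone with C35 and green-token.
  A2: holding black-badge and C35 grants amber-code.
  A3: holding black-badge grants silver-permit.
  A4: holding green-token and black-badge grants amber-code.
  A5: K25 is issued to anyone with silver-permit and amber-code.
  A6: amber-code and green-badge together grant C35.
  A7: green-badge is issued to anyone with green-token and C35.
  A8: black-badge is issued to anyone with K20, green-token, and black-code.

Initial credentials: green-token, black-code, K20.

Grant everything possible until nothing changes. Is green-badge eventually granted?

green-badge would need green-token and C35 (A7), but C35 is never granted.

No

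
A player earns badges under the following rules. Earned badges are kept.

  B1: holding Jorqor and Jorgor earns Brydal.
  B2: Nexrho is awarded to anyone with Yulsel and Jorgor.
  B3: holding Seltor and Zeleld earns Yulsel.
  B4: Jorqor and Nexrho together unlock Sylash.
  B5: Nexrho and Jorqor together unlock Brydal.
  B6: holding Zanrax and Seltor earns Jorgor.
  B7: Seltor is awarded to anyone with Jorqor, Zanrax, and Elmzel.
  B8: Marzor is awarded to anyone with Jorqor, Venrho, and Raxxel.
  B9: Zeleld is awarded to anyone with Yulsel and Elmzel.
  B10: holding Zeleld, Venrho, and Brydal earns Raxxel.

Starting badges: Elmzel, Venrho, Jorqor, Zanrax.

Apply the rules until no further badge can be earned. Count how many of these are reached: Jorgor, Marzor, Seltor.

2

With Jorqor, Zanrax, and Elmzel, Seltor is earned (B7).
With Zanrax and Seltor, Jorgor is earned (B6).
Jorgor: reached.
Marzor would need Jorqor, Venrho, and Raxxel (B8), but Raxxel is never earned.
Seltor: reached.
Reached: Jorgor and Seltor — 2 of the 3.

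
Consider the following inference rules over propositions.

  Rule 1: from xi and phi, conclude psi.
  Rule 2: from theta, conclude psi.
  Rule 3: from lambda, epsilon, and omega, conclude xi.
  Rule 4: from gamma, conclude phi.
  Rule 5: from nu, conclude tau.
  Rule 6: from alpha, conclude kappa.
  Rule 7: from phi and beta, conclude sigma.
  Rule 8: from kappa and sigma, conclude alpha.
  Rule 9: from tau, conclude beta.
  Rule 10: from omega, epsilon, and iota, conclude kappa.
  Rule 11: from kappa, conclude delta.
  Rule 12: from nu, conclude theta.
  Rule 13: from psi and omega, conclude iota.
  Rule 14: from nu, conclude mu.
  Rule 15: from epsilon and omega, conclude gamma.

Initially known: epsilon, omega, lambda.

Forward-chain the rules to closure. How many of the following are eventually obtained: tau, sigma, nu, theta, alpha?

0

tau would need nu (Rule 5), but nu is never established.
sigma would need phi and beta (Rule 7), but beta is never established.
No rule produces nu, and it is not given.
theta would need nu (Rule 12), but nu is never established.
alpha would need kappa and sigma (Rule 8), but sigma is never established.
None of the 5 are reached.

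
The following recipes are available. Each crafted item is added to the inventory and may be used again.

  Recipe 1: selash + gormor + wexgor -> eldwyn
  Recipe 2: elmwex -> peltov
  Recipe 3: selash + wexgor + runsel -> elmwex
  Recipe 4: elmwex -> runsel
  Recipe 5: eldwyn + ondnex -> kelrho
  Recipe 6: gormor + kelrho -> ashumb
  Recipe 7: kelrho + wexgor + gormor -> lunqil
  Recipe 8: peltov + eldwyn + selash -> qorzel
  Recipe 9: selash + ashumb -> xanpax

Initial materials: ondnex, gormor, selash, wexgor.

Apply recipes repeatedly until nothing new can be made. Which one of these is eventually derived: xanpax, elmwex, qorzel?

xanpax

Using Recipe 1, selash, gormor, and wexgor make eldwyn.
eldwyn + ondnex -> kelrho (Recipe 5).
gormor + kelrho -> ashumb (Recipe 6).
Using Recipe 9, selash and ashumb make xanpax.
qorzel would need peltov, eldwyn, and selash (Recipe 8), but peltov is never obtained. elmwex would need selash, wexgor, and runsel (Recipe 3), but runsel is never obtained.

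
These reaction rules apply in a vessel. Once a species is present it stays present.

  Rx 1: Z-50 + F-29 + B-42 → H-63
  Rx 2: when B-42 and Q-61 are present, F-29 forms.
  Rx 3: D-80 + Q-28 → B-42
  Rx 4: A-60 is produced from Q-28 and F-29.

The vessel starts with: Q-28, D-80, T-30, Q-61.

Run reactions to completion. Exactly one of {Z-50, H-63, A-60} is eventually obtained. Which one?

D-80 and Q-28 present → B-42 forms (Rx 3).
B-42 and Q-61 present → F-29 forms (Rx 2).
Q-28 and F-29 present → A-60 forms (Rx 4).
No rule produces Z-50, and it is not given. H-63 would need Z-50, F-29, and B-42 (Rx 1), but Z-50 never forms.

A-60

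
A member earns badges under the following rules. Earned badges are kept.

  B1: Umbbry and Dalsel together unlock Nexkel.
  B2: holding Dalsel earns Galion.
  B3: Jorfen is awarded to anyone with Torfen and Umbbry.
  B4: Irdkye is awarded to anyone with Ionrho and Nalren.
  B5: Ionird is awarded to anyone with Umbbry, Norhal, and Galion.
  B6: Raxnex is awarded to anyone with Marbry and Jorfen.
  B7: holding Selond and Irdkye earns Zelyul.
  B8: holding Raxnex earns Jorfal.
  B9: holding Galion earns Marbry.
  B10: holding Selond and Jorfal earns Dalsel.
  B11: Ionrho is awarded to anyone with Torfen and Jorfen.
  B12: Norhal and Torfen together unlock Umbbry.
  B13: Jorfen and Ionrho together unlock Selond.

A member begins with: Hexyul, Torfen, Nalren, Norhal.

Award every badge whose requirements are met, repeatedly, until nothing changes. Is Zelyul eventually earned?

Yes

With Norhal and Torfen, Umbbry is earned (B12).
With Torfen and Umbbry, Jorfen is earned (B3).
With Torfen and Jorfen, Ionrho is earned (B11).
With Jorfen and Ionrho, Selond is earned (B13).
With Ionrho and Nalren, Irdkye is earned (B4).
With Selond and Irdkye, Zelyul is earned (B7).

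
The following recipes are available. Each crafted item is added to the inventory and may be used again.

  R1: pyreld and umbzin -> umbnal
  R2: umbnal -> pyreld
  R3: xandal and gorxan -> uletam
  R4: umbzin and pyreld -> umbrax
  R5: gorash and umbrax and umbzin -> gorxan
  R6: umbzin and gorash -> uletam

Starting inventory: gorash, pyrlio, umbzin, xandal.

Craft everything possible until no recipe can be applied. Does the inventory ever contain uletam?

Yes

Using R6, umbzin and gorash make uletam.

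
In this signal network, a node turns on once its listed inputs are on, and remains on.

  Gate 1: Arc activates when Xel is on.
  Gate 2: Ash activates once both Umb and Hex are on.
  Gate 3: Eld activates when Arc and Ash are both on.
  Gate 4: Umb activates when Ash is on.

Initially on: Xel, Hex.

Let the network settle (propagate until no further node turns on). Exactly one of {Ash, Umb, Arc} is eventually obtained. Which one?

Gate 1: Xel on → Arc on.
Umb would need Ash (Gate 4), but Ash never turns on. Ash would need Umb and Hex (Gate 2), but Umb never turns on.

Arc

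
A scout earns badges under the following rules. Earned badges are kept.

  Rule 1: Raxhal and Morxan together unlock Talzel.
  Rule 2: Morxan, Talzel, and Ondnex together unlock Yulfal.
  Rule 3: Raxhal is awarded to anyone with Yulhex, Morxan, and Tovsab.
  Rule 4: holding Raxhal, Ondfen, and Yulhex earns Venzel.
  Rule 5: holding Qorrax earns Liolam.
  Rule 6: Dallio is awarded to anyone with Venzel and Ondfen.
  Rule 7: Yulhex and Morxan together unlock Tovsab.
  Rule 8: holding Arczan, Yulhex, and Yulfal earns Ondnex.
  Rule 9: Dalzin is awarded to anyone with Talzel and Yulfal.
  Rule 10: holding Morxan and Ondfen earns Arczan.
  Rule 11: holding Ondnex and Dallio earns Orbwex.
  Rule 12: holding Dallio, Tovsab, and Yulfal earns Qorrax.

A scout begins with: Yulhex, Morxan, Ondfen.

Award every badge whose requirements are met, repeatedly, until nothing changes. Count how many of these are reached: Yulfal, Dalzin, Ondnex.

0

Yulfal would need Morxan, Talzel, and Ondnex (Rule 2), but Ondnex is never earned.
Dalzin would need Talzel and Yulfal (Rule 9), but Yulfal is never earned.
Ondnex would need Arczan, Yulhex, and Yulfal (Rule 8), but Yulfal is never earned.
None of the 3 are reached.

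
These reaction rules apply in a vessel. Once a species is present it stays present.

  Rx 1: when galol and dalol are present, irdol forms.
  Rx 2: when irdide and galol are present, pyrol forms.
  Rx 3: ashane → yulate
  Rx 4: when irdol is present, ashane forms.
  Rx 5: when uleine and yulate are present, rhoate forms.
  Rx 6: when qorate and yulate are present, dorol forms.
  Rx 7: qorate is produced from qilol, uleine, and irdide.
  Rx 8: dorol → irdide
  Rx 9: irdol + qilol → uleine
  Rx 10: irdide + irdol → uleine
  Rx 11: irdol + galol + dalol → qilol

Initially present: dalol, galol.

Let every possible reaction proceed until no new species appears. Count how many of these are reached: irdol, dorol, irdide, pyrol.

galol and dalol present → irdol forms (Rx 1).
irdol: reached.
dorol would need qorate and yulate (Rx 6), but qorate never forms.
irdide would need dorol (Rx 8), but dorol never forms.
pyrol would need irdide and galol (Rx 2), but irdide never forms.
Reached: irdol — 1 of the 4.

1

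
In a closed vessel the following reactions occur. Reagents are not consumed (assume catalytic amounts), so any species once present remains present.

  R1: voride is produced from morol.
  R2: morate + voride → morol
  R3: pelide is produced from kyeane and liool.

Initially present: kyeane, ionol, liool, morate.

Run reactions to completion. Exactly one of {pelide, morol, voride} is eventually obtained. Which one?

kyeane and liool present → pelide forms (R3).
voride would need morol (R1), but morol never forms. morol would need morate and voride (R2), but voride never forms.

pelide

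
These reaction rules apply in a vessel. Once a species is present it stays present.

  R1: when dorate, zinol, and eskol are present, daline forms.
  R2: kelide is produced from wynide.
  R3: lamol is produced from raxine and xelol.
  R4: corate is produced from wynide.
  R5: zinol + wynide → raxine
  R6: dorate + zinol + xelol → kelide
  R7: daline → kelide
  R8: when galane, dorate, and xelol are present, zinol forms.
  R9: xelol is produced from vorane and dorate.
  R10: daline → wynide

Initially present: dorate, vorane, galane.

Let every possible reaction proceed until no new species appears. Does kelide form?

Yes

vorane and dorate present → xelol forms (R9).
galane, dorate, and xelol present → zinol forms (R8).
dorate, zinol, and xelol present → kelide forms (R6).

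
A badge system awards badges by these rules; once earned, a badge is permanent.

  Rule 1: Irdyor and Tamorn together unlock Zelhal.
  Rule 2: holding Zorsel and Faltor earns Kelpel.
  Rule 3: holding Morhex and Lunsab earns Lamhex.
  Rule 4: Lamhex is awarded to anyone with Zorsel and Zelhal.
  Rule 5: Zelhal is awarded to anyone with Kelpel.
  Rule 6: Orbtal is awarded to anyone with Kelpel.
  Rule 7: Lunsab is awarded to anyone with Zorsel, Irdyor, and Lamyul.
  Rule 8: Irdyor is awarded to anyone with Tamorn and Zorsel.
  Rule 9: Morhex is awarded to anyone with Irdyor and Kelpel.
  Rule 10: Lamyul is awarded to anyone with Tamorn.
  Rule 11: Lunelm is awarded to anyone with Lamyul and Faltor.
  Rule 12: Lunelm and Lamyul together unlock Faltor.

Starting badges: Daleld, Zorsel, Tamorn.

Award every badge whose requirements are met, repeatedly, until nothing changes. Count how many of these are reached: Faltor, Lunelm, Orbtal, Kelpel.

Faltor would need Lunelm and Lamyul (Rule 12), but Lunelm is never earned.
Lunelm would need Lamyul and Faltor (Rule 11), but Faltor is never earned.
Orbtal would need Kelpel (Rule 6), but Kelpel is never earned.
Kelpel would need Zorsel and Faltor (Rule 2), but Faltor is never earned.
None of the 4 are reached.

0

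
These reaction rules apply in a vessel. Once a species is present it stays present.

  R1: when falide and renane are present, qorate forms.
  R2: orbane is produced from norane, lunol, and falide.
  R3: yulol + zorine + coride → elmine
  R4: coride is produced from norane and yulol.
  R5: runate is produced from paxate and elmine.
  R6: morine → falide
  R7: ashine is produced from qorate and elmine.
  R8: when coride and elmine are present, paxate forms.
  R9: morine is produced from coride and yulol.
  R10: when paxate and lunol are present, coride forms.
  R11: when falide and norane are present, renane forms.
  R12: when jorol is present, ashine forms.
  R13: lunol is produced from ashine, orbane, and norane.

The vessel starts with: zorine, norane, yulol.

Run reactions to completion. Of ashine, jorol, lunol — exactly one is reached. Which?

ashine

norane and yulol present → coride forms (R4).
yulol, zorine, and coride present → elmine forms (R3).
coride and yulol present → morine forms (R9).
morine present → falide forms (R6).
falide and norane present → renane forms (R11).
falide and renane present → qorate forms (R1).
qorate and elmine present → ashine forms (R7).
lunol would need ashine, orbane, and norane (R13), but orbane never forms. No rule produces jorol, and it is not given.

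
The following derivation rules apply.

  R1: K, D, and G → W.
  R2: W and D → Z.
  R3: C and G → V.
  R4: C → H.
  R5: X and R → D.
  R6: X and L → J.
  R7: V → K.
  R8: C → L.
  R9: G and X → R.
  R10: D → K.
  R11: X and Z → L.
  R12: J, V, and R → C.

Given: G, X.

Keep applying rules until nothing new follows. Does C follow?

C would need J, V, and R (R12), but V is never established.

No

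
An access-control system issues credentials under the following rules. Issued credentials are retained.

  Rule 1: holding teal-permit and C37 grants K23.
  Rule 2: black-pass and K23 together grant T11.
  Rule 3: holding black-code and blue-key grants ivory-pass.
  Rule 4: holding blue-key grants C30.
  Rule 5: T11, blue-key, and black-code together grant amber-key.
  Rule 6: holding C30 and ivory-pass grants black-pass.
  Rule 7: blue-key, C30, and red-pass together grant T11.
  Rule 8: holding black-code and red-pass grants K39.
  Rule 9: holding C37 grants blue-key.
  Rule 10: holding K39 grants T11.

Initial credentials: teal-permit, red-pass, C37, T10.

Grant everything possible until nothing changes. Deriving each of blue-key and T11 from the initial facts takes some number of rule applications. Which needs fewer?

blue-key

blue-key: Holding C37 grants blue-key (Rule 9). [1 rule application]
T11: Holding C37 grants blue-key (Rule 9). Holding blue-key grants C30 (Rule 4). Holding blue-key, C30, and red-pass grants T11 (Rule 7). [3 rule applications]
blue-key needs fewer.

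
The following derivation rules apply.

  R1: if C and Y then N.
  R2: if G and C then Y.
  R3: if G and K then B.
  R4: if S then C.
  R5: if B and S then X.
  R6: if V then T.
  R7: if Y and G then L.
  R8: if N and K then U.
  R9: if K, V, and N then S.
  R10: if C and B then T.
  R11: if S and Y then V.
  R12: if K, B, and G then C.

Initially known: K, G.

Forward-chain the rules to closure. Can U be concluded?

From G and K, R3 gives B.
From K, B, and G, R12 gives C.
From G and C, R2 gives Y.
C and Y hold, so N follows (R1).
N and K hold, so U follows (R8).

Yes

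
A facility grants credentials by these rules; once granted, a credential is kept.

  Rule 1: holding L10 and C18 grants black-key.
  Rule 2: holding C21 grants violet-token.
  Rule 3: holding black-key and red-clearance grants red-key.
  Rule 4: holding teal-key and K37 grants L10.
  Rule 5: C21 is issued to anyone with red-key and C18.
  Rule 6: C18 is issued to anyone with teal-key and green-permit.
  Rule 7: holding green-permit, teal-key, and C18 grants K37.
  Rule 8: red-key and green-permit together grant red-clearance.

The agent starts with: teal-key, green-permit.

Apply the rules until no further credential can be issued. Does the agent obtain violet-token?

No

violet-token would need C21 (Rule 2), but C21 is never granted.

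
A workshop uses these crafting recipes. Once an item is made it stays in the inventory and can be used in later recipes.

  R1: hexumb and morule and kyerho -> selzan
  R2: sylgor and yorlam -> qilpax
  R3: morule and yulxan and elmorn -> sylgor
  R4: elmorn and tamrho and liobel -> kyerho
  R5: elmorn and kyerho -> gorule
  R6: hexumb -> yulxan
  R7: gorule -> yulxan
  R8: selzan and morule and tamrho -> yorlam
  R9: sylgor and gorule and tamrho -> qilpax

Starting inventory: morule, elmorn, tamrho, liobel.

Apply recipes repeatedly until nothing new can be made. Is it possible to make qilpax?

elmorn and tamrho and liobel -> kyerho (R4).
Using R5, elmorn and kyerho make gorule.
gorule -> yulxan (R7).
Using R3, morule, yulxan, and elmorn make sylgor.
Using R9, sylgor, gorule, and tamrho make qilpax.

Yes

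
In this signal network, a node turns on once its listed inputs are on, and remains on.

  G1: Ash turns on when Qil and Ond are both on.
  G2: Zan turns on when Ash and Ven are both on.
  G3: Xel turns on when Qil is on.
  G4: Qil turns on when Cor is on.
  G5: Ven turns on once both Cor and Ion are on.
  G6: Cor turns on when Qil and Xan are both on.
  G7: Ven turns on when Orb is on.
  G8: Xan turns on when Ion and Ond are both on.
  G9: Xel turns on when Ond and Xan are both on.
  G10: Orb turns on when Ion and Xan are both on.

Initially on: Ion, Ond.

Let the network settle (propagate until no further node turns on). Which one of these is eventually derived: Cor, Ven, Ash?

Ven

G8: Ion and Ond on → Xan on.
Ion and Xan are on, so Orb turns on (G10).
Orb is on, so Ven turns on (G7).
Ash would need Qil and Ond (G1), but Qil never turns on. Cor would need Qil and Xan (G6), but Qil never turns on.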